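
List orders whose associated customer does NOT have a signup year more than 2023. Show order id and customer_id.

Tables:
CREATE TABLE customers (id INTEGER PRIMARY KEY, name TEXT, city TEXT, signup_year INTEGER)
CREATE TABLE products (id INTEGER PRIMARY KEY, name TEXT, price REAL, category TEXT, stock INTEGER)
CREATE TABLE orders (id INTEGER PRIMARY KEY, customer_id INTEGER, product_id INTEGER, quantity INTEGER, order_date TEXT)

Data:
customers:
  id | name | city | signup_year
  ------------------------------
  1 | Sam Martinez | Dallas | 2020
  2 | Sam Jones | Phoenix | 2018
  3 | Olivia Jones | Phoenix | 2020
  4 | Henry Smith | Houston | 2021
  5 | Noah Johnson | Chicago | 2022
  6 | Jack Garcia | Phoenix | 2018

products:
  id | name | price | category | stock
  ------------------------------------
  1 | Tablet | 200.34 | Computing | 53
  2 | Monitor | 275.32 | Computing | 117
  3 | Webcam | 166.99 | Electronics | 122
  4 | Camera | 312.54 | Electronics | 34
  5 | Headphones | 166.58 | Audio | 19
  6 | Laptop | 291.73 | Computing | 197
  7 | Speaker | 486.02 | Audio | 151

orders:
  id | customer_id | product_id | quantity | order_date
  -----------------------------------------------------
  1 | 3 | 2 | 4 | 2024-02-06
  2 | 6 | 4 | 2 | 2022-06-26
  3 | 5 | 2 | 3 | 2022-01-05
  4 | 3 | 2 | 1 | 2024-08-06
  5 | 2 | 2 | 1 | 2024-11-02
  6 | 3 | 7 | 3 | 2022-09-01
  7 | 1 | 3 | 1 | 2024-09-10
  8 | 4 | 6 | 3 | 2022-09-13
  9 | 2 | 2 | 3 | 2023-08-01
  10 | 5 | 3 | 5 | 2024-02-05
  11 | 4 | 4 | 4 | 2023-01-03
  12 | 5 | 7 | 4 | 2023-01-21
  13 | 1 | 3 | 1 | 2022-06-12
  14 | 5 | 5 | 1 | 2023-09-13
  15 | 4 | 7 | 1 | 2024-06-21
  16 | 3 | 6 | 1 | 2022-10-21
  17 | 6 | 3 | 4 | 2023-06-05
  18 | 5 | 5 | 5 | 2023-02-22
SELECT id, customer_id FROM orders WHERE customer_id NOT IN (SELECT id FROM customers WHERE signup_year > 2023)

Execution result:
id | customer_id
1 | 3
2 | 6
3 | 5
4 | 3
5 | 2
6 | 3
7 | 1
8 | 4
9 | 2
10 | 5
11 | 4
12 | 5
13 | 1
14 | 5
15 | 4
16 | 3
17 | 6
18 | 5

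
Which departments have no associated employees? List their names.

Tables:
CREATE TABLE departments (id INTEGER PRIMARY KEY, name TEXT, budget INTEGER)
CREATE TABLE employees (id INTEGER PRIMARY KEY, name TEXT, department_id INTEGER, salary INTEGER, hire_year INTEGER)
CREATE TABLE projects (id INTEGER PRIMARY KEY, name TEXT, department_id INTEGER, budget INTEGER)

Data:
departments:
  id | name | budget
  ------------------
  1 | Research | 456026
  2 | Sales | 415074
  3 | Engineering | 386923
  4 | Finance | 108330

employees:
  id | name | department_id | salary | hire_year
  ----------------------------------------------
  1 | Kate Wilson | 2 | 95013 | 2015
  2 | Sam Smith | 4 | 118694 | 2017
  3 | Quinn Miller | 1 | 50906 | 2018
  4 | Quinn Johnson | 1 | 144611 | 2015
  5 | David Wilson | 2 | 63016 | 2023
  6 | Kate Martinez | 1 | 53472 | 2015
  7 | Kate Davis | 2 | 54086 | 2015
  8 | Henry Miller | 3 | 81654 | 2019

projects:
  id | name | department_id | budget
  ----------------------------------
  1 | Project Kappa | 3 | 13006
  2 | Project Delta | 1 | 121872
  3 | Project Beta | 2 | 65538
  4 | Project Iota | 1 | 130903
SELECT p.name FROM departments p LEFT JOIN employees c ON c.department_id = p.id WHERE c.id IS NULL

Execution result:
(no rows)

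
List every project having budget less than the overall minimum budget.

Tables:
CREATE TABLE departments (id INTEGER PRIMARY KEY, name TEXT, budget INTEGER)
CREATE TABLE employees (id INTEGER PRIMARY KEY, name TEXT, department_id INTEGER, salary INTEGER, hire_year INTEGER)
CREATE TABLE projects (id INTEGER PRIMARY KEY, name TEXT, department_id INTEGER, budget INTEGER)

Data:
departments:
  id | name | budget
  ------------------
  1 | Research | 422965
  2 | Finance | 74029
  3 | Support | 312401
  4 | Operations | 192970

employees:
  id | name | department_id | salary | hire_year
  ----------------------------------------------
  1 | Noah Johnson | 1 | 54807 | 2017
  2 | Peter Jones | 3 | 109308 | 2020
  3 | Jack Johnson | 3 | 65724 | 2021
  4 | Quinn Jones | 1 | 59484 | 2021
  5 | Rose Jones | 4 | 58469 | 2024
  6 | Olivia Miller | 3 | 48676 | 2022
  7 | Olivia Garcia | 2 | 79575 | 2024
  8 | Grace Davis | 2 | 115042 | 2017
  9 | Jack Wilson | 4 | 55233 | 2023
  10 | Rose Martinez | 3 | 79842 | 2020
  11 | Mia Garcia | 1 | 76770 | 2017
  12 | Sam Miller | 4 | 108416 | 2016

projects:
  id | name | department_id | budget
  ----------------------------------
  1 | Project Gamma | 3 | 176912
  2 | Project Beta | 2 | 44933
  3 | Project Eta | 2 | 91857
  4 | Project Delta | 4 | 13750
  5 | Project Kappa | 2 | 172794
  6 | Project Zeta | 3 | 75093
SELECT name, budget FROM projects WHERE budget < (SELECT MIN(budget) FROM projects)

Execution result:
(no rows)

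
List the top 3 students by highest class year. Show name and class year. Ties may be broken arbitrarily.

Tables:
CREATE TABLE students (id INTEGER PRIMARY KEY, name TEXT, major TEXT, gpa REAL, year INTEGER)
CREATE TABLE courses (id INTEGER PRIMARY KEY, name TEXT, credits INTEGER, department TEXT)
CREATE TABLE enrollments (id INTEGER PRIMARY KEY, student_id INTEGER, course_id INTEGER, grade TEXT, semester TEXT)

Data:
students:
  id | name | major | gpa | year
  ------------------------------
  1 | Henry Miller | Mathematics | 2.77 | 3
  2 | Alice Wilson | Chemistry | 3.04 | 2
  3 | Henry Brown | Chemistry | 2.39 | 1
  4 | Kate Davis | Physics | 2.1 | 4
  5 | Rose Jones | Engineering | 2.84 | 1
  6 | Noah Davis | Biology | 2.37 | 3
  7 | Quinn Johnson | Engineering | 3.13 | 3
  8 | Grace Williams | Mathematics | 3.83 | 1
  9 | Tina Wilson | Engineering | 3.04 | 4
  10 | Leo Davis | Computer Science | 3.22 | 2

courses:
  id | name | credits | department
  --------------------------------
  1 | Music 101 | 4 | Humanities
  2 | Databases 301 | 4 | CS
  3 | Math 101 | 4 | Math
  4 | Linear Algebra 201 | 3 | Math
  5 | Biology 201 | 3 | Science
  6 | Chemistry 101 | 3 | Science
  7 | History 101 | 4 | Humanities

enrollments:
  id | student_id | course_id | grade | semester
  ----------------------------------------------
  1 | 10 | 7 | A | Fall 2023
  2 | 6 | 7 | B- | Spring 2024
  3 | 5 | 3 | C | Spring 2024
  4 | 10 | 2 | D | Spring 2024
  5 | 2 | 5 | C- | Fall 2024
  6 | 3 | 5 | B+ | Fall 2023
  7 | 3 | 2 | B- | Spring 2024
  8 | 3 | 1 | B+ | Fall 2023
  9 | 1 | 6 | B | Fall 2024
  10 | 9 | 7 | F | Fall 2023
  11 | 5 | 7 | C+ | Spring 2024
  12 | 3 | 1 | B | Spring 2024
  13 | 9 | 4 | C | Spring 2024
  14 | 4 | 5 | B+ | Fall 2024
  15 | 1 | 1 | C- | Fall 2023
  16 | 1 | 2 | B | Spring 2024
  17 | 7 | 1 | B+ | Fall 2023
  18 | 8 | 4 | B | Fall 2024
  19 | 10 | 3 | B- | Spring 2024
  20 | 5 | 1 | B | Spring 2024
SELECT name, year FROM students ORDER BY year DESC LIMIT 3

Execution result:
name | year
Kate Davis | 4
Tina Wilson | 4
Henry Miller | 3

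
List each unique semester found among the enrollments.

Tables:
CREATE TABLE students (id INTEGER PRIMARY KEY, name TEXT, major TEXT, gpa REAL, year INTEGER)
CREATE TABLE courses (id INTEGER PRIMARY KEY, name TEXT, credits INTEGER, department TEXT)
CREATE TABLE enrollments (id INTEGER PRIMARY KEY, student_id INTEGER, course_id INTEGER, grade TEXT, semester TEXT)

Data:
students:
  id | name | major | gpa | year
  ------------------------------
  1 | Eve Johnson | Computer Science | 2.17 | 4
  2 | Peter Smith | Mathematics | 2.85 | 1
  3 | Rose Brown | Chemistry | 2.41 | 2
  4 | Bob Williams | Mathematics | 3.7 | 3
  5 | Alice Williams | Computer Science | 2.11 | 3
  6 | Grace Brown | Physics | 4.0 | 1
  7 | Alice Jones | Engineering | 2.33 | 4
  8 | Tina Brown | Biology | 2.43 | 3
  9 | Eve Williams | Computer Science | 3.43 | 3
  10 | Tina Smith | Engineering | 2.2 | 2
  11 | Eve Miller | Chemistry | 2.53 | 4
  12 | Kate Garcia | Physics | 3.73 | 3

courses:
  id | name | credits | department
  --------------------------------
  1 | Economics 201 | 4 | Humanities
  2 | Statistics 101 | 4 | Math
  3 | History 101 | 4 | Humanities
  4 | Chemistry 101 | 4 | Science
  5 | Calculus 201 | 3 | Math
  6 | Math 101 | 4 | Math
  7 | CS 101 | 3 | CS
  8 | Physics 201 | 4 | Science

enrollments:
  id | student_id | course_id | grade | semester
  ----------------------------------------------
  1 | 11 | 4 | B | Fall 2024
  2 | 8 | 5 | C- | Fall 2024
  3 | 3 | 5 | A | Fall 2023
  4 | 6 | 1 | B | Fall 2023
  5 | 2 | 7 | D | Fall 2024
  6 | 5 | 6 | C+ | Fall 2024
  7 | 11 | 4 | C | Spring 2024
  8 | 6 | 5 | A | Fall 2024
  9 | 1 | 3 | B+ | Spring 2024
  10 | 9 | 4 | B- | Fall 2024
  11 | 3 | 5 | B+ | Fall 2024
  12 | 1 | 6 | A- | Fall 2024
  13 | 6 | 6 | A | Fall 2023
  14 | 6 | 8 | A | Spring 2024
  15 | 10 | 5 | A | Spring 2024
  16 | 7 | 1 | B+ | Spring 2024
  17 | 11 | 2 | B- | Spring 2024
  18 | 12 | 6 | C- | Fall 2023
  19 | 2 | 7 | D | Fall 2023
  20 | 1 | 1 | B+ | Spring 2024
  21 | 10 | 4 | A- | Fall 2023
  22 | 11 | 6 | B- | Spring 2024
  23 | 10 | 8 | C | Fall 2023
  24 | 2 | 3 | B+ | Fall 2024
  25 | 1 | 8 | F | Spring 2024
SELECT DISTINCT semester FROM enrollments

Execution result:
semester
Fall 2024
Fall 2023
Spring 2024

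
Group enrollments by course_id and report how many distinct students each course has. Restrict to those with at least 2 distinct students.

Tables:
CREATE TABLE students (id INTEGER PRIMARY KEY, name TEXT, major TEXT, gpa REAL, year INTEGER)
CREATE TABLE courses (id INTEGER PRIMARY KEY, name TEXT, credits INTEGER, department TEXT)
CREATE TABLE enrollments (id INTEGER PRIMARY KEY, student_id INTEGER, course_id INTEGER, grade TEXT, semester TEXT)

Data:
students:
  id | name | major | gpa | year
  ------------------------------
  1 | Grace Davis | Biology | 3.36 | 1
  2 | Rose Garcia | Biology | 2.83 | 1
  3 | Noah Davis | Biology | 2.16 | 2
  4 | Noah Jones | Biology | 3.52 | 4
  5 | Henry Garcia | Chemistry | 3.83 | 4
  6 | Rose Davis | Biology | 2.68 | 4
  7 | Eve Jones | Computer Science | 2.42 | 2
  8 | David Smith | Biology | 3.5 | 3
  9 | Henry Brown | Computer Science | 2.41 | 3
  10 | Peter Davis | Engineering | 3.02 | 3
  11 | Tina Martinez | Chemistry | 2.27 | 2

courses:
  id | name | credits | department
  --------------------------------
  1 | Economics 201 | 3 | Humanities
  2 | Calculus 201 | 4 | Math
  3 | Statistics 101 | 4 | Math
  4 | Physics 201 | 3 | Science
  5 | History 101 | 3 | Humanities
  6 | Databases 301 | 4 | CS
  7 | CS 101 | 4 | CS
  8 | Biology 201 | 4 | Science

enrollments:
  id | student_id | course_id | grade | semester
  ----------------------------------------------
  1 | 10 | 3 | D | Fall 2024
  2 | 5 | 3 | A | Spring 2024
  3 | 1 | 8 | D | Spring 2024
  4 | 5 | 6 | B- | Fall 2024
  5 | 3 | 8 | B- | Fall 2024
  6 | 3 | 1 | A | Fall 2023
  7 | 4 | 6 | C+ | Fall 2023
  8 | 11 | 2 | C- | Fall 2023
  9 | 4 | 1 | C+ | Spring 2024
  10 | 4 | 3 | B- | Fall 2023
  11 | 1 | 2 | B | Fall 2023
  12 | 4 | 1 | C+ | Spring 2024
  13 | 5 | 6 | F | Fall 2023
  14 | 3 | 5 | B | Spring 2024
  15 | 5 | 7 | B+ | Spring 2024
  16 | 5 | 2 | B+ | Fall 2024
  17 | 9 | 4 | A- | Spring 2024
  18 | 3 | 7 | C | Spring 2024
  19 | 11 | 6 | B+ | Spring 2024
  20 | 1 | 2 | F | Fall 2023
SELECT course_id, COUNT(DISTINCT student_id) AS distinct_student_count FROM enrollments GROUP BY course_id HAVING COUNT(DISTINCT student_id) >= 2

Execution result:
course_id | distinct_student_count
1 | 2
2 | 3
3 | 3
6 | 3
7 | 2
8 | 2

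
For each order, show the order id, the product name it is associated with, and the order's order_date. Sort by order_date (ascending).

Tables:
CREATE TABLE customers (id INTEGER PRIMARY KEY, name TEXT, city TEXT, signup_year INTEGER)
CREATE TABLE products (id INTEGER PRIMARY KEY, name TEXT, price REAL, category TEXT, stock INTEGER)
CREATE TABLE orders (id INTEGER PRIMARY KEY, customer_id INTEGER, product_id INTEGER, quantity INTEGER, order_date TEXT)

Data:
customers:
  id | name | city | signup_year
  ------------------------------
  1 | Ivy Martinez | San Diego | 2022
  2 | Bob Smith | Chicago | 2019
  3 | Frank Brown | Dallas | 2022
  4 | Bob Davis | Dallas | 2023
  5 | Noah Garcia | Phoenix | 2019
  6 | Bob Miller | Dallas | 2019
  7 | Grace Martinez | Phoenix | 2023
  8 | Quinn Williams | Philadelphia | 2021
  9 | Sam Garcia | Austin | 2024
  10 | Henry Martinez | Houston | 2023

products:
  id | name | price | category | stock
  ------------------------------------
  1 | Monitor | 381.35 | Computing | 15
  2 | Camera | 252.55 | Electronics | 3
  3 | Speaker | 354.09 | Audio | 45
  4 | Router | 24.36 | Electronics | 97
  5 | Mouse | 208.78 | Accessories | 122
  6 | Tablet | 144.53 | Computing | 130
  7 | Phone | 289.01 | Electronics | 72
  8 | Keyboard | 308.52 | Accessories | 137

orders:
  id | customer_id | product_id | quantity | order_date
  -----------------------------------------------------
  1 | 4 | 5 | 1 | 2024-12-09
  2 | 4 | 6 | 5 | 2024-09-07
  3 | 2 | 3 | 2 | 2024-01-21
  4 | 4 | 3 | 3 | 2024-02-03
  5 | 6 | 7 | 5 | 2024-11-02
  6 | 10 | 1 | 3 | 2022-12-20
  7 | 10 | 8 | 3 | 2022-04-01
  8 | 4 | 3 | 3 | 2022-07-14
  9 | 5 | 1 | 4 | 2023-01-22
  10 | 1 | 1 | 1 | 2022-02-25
SELECT c.id, p.name AS product, c.order_date FROM orders c JOIN products p ON c.product_id = p.id ORDER BY c.order_date ASC

Execution result:
id | product | order_date
10 | Monitor | 2022-02-25
7 | Keyboard | 2022-04-01
8 | Speaker | 2022-07-14
6 | Monitor | 2022-12-20
9 | Monitor | 2023-01-22
3 | Speaker | 2024-01-21
4 | Speaker | 2024-02-03
2 | Tablet | 2024-09-07
5 | Phone | 2024-11-02
1 | Mouse | 2024-12-09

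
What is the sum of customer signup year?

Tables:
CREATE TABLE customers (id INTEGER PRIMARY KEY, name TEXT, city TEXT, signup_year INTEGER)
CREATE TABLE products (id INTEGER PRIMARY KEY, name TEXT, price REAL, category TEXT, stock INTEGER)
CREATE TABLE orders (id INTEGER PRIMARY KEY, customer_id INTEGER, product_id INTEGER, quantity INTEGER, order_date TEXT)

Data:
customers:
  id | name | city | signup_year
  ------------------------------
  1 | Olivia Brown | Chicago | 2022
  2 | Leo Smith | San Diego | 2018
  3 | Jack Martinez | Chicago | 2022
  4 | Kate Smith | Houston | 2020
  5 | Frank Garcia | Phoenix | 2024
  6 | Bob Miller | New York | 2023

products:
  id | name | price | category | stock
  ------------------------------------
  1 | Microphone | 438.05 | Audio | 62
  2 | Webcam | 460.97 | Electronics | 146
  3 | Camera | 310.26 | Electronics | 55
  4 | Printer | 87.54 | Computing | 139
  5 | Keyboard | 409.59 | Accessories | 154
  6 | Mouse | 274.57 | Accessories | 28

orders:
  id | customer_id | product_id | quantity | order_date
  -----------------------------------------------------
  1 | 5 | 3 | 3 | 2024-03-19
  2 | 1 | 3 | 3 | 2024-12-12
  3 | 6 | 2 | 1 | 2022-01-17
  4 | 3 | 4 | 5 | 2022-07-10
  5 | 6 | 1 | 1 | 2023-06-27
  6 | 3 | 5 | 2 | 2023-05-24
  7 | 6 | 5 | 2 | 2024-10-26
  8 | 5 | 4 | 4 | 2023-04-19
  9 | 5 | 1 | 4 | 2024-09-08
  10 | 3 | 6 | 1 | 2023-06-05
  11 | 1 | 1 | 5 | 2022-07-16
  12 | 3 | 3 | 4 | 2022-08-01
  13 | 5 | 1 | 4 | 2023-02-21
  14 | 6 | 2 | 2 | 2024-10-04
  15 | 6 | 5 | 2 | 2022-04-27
SELECT SUM(signup_year) FROM customers

Execution result:
12129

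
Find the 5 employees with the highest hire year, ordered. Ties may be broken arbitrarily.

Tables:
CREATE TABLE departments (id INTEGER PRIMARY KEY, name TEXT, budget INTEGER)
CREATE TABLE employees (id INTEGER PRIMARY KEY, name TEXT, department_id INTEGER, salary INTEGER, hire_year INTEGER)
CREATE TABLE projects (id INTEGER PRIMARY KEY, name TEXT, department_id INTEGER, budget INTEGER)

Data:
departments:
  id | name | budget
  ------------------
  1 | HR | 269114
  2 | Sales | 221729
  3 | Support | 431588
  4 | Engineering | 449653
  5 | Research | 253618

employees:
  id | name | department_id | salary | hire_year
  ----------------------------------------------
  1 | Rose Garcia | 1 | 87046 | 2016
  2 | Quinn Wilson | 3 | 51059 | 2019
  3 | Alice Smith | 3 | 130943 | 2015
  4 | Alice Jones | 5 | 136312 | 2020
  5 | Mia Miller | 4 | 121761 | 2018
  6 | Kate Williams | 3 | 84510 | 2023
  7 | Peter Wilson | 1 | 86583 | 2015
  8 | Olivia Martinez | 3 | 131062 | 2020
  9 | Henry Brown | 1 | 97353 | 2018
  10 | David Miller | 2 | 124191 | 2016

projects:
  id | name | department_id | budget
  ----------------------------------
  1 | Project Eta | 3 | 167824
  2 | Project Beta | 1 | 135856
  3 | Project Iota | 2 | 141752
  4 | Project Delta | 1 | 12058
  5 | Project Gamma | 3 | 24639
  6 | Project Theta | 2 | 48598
SELECT name, hire_year FROM employees ORDER BY hire_year DESC LIMIT 5

Execution result:
name | hire_year
Kate Williams | 2023
Alice Jones | 2020
Olivia Martinez | 2020
Quinn Wilson | 2019
Mia Miller | 2018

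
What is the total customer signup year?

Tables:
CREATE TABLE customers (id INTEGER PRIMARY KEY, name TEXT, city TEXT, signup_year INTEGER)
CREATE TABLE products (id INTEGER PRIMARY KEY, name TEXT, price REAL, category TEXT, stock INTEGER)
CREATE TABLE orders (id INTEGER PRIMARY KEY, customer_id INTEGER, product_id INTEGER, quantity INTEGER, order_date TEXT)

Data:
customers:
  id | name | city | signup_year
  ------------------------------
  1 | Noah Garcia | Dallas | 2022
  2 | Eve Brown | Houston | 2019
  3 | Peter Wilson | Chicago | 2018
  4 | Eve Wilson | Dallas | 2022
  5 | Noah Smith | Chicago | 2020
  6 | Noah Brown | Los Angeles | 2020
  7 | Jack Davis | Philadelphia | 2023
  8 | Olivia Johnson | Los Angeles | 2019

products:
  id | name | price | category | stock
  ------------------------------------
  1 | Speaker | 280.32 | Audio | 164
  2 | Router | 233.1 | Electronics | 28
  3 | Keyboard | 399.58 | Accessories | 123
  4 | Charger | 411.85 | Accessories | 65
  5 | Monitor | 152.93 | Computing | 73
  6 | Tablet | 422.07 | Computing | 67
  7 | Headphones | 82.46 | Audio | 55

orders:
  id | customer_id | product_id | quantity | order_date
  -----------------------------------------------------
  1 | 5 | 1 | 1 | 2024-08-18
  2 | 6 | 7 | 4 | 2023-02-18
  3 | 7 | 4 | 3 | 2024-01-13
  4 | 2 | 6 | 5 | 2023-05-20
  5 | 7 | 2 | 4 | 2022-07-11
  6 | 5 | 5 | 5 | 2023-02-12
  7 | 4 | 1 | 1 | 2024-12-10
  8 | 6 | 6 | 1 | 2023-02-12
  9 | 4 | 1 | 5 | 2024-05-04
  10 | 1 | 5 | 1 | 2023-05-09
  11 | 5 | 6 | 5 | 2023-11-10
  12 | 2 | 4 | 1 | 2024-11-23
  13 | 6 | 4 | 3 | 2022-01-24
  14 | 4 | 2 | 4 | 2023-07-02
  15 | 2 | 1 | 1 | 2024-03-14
SELECT SUM(signup_year) FROM customers

Execution result:
16163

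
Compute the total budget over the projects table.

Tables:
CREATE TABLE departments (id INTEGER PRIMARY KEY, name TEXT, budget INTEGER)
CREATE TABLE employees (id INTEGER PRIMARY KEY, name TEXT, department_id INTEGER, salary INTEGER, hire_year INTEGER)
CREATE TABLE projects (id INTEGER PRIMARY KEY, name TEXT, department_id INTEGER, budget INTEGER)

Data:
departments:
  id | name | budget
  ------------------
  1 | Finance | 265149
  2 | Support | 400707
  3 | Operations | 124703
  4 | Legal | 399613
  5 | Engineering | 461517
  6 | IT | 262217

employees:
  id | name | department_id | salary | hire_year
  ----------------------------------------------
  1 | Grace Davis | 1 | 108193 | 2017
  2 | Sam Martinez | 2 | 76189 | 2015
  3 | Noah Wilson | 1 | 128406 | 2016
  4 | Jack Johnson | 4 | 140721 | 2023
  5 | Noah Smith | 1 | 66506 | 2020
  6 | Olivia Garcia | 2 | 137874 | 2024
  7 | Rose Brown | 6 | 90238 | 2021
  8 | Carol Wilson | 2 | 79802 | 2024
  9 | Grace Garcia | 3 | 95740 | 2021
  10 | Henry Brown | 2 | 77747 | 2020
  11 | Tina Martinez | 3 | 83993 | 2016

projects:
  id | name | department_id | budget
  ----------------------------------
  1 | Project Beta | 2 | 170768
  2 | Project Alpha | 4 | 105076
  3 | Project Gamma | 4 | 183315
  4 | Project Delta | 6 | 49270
SELECT SUM(budget) FROM projects

Execution result:
508429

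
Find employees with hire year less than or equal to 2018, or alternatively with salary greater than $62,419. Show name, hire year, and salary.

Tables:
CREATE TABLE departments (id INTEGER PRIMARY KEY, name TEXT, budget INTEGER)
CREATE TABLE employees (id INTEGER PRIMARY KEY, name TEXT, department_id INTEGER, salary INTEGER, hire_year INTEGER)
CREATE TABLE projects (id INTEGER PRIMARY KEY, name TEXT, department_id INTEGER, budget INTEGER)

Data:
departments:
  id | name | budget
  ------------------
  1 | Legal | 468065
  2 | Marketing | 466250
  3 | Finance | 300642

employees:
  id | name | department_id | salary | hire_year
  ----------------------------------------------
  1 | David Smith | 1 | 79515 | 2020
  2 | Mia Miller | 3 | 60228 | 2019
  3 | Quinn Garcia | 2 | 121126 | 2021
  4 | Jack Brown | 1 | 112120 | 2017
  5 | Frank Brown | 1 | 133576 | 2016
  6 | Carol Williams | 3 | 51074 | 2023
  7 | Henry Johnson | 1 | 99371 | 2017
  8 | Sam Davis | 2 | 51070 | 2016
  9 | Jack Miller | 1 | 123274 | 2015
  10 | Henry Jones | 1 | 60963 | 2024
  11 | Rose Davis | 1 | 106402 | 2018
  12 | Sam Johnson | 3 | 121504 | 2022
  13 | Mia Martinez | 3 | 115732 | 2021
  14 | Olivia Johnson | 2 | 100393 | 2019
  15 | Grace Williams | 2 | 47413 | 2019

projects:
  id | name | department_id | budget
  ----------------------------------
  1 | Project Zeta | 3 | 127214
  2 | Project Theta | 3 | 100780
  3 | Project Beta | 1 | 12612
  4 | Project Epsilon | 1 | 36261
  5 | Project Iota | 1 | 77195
SELECT name, hire_year, salary FROM employees WHERE hire_year <= 2018 OR salary > 62419

Execution result:
name | hire_year | salary
David Smith | 2020 | 79515
Quinn Garcia | 2021 | 121126
Jack Brown | 2017 | 112120
Frank Brown | 2016 | 133576
Henry Johnson | 2017 | 99371
Sam Davis | 2016 | 51070
Jack Miller | 2015 | 123274
Rose Davis | 2018 | 106402
Sam Johnson | 2022 | 121504
Mia Martinez | 2021 | 115732
Olivia Johnson | 2019 | 100393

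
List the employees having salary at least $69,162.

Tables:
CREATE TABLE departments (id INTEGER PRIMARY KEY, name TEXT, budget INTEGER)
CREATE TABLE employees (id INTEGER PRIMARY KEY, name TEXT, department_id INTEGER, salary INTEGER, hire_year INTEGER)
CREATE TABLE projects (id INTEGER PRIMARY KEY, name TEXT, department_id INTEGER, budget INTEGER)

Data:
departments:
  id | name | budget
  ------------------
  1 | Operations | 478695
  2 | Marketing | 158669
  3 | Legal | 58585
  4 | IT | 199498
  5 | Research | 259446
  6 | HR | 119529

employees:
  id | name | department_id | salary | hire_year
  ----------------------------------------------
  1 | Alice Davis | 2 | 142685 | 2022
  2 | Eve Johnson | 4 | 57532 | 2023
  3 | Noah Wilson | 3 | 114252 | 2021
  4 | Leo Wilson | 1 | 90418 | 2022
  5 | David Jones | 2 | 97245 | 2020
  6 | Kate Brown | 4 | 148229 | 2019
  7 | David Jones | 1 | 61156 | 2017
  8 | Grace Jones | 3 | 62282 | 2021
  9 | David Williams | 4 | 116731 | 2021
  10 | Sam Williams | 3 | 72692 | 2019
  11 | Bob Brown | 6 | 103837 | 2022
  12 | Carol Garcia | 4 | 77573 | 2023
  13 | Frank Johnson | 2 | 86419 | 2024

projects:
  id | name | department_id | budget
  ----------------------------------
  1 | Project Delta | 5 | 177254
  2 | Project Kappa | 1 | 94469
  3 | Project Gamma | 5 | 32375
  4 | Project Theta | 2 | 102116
SELECT name, salary FROM employees WHERE salary >= 69162

Execution result:
name | salary
Alice Davis | 142685
Noah Wilson | 114252
Leo Wilson | 90418
David Jones | 97245
Kate Brown | 148229
David Williams | 116731
Sam Williams | 72692
Bob Brown | 103837
Carol Garcia | 77573
Frank Johnson | 86419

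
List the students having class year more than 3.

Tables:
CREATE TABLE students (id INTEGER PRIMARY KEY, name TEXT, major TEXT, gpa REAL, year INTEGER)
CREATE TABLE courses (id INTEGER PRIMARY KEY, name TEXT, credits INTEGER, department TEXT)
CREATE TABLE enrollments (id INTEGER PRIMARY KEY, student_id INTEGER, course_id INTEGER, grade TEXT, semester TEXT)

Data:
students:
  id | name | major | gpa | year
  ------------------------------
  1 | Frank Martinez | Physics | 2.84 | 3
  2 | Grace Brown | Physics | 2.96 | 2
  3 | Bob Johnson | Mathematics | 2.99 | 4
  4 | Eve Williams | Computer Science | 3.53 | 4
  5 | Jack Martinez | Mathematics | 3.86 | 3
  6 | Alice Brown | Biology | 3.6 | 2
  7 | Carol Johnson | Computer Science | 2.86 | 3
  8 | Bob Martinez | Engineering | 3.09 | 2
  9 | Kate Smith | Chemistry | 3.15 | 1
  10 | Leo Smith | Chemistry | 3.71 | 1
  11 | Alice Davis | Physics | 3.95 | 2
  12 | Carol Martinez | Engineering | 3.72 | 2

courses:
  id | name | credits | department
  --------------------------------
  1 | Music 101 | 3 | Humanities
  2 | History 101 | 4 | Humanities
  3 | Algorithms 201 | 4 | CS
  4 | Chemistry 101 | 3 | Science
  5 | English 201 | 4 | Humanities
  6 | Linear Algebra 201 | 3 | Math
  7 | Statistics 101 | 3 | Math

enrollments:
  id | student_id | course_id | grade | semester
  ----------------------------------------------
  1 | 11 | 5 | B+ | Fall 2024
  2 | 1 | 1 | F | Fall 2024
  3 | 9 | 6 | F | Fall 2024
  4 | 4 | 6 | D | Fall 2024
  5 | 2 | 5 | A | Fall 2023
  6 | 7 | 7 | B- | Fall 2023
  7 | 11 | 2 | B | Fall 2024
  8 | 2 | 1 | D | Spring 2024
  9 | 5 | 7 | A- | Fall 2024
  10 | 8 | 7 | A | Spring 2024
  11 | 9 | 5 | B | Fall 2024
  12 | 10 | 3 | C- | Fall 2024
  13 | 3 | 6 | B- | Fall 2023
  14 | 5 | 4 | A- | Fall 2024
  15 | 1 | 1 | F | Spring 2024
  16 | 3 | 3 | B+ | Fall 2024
SELECT name, year FROM students WHERE year > 3

Execution result:
name | year
Bob Johnson | 4
Eve Williams | 4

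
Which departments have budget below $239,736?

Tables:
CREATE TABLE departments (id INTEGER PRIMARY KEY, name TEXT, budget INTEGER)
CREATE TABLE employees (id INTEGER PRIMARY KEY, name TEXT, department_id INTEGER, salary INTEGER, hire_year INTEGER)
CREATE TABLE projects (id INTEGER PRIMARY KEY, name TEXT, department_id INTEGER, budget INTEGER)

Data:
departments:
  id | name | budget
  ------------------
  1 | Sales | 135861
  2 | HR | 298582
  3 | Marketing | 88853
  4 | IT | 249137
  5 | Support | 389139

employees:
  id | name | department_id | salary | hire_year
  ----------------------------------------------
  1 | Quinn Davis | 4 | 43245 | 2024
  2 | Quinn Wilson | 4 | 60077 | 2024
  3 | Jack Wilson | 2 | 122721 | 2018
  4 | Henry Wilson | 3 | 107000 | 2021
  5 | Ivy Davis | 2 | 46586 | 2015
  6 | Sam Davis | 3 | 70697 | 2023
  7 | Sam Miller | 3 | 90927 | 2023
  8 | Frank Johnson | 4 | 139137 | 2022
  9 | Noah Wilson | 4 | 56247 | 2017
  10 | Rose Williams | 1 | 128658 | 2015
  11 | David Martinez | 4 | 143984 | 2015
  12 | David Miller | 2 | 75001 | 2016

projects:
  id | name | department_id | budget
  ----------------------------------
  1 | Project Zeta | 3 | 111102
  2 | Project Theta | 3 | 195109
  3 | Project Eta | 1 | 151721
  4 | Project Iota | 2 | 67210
SELECT name, budget FROM departments WHERE budget < 239736

Execution result:
name | budget
Sales | 135861
Marketing | 88853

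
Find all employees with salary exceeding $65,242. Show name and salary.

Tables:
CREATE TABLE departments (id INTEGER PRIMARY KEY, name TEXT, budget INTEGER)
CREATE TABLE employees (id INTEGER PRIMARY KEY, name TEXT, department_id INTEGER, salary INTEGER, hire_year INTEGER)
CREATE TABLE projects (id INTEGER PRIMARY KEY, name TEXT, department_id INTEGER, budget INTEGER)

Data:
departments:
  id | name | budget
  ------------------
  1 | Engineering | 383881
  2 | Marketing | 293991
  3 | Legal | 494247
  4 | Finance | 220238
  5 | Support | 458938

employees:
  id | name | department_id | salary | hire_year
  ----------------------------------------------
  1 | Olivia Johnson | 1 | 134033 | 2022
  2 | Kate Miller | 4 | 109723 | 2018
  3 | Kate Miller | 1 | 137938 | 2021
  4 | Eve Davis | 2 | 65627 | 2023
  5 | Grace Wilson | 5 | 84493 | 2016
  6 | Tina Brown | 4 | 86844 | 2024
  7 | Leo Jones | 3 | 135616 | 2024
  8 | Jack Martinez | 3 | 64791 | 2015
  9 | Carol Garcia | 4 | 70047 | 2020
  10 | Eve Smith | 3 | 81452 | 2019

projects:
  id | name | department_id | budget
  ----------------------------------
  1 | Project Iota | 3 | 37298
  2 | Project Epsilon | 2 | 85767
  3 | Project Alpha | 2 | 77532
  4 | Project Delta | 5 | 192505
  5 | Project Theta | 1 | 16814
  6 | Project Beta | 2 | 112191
SELECT name, salary FROM employees WHERE salary > 65242

Execution result:
name | salary
Olivia Johnson | 134033
Kate Miller | 109723
Kate Miller | 137938
Eve Davis | 65627
Grace Wilson | 84493
Tina Brown | 86844
Leo Jones | 135616
Carol Garcia | 70047
Eve Smith | 81452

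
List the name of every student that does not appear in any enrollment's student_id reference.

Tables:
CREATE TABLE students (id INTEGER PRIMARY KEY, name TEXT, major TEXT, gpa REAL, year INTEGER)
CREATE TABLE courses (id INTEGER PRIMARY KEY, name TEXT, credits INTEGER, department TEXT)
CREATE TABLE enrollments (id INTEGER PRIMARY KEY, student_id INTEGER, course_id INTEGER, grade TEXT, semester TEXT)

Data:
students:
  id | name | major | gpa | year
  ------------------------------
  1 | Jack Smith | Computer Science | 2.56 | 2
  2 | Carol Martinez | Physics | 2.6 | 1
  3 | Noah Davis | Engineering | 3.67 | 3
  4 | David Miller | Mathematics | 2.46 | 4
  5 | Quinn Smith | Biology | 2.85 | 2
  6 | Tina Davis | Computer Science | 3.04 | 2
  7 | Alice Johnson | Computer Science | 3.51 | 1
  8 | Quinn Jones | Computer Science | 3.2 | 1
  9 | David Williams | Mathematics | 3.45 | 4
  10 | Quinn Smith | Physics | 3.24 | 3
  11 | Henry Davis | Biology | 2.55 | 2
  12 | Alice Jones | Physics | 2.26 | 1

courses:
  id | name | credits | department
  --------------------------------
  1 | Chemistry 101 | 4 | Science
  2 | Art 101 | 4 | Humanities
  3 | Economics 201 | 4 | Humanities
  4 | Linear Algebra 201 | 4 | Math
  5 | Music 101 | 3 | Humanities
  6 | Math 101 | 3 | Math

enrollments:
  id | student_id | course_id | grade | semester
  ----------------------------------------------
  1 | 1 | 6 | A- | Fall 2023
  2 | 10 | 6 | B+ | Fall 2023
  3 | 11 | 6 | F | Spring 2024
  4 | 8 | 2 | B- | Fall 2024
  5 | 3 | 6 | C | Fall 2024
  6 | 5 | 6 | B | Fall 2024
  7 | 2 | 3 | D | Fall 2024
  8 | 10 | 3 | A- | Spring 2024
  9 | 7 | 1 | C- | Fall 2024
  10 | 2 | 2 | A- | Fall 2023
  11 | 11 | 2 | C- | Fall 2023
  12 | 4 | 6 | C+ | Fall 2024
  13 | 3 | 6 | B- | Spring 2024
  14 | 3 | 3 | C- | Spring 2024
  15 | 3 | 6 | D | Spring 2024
SELECT p.name FROM students p LEFT JOIN enrollments c ON c.student_id = p.id WHERE c.id IS NULL

Execution result:
name
Tina Davis
David Williams
Alice Jones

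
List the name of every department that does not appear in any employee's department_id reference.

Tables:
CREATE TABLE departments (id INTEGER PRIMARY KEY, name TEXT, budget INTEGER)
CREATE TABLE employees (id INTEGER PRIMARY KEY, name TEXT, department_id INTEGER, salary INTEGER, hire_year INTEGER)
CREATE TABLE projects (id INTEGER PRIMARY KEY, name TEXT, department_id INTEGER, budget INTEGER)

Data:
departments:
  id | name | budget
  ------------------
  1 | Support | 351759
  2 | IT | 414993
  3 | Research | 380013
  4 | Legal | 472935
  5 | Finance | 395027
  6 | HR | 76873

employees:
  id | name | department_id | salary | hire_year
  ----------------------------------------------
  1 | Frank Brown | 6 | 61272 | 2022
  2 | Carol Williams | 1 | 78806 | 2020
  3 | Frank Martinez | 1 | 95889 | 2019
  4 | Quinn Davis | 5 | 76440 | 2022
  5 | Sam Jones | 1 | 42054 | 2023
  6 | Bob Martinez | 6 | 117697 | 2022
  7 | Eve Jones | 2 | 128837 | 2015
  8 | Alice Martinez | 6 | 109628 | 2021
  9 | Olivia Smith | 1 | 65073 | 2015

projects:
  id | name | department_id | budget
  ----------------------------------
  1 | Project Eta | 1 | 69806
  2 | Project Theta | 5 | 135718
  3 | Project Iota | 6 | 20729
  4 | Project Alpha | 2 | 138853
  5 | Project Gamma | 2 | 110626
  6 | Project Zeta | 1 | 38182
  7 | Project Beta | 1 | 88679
SELECT p.name FROM departments p LEFT JOIN employees c ON c.department_id = p.id WHERE c.id IS NULL

Execution result:
name
Research
Legal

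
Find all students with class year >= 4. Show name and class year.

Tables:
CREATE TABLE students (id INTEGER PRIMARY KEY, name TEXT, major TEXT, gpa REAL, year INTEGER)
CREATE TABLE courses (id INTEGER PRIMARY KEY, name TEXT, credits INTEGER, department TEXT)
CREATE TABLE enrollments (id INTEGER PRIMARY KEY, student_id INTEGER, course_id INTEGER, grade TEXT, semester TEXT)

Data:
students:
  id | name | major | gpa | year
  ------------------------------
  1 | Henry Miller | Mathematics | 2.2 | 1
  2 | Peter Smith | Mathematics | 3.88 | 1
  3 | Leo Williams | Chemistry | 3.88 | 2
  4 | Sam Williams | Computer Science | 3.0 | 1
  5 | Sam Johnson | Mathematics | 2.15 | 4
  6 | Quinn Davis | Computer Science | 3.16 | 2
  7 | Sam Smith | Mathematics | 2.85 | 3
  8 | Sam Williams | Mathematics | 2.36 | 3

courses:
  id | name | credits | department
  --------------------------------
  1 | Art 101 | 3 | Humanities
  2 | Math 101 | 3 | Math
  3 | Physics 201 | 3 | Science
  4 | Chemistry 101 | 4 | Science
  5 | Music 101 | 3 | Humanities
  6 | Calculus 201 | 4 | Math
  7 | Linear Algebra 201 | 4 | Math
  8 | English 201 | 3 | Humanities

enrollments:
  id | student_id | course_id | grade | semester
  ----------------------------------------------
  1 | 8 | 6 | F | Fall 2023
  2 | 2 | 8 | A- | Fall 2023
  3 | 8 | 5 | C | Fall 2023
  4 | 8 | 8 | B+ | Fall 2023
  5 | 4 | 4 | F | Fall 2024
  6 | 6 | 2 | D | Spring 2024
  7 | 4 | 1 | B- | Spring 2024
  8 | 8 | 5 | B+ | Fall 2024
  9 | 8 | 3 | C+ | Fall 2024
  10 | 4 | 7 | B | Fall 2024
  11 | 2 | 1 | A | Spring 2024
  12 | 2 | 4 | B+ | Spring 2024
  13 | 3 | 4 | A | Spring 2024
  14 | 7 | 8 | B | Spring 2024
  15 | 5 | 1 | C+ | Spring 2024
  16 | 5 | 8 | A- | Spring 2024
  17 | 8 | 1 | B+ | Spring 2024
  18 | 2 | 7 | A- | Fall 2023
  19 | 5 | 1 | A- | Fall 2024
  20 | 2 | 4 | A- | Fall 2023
SELECT name, year FROM students WHERE year >= 4

Execution result:
name | year
Sam Johnson | 4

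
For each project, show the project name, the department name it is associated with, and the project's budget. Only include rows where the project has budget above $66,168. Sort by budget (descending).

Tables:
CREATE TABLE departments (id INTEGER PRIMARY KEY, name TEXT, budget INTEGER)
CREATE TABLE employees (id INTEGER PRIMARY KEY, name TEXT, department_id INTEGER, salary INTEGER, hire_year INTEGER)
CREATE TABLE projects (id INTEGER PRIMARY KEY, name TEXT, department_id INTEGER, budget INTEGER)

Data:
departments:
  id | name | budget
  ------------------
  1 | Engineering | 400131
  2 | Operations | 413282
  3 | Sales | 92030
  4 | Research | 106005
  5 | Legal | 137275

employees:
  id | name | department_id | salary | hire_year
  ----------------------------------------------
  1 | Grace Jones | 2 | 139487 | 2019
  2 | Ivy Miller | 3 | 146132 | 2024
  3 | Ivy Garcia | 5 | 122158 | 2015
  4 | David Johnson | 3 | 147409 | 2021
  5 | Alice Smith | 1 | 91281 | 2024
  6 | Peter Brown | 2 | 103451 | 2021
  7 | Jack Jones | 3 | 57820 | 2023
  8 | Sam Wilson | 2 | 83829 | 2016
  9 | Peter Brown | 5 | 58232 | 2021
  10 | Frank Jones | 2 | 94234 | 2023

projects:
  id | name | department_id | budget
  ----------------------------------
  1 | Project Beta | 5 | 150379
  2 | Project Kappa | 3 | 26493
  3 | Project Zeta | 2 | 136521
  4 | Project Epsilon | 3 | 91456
SELECT c.name, p.name AS department, c.budget FROM projects c JOIN departments p ON c.department_id = p.id WHERE c.budget > 66168 ORDER BY c.budget DESC

Execution result:
name | department | budget
Project Beta | Legal | 150379
Project Zeta | Operations | 136521
Project Epsilon | Sales | 91456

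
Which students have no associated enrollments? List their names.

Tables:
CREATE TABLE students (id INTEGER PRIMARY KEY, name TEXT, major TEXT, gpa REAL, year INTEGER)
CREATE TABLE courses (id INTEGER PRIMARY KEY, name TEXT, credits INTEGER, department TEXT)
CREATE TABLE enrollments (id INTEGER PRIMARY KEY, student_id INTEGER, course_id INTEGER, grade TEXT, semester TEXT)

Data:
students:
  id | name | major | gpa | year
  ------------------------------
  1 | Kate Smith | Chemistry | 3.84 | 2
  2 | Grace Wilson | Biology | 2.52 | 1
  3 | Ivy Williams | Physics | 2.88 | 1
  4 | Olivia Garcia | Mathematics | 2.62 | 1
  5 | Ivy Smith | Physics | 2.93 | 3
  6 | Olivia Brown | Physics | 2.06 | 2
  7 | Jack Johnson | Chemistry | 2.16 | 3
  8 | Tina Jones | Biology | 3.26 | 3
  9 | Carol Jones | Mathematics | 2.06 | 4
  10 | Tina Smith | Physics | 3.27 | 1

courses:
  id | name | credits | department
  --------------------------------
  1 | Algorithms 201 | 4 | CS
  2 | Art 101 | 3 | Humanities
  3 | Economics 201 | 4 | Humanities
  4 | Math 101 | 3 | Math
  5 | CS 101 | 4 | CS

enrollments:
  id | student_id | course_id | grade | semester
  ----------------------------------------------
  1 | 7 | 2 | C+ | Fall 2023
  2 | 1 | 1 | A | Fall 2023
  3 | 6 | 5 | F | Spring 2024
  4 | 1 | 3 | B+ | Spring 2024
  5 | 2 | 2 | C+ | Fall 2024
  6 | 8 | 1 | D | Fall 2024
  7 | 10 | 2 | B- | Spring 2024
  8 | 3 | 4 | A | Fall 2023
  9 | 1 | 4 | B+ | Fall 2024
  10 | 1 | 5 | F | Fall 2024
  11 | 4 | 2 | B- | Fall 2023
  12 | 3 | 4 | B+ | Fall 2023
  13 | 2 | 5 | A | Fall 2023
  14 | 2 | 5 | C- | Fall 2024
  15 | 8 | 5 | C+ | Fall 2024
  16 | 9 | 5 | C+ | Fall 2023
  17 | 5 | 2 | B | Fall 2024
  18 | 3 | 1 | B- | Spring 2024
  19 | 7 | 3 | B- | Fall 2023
SELECT p.name FROM students p LEFT JOIN enrollments c ON c.student_id = p.id WHERE c.id IS NULL

Execution result:
(no rows)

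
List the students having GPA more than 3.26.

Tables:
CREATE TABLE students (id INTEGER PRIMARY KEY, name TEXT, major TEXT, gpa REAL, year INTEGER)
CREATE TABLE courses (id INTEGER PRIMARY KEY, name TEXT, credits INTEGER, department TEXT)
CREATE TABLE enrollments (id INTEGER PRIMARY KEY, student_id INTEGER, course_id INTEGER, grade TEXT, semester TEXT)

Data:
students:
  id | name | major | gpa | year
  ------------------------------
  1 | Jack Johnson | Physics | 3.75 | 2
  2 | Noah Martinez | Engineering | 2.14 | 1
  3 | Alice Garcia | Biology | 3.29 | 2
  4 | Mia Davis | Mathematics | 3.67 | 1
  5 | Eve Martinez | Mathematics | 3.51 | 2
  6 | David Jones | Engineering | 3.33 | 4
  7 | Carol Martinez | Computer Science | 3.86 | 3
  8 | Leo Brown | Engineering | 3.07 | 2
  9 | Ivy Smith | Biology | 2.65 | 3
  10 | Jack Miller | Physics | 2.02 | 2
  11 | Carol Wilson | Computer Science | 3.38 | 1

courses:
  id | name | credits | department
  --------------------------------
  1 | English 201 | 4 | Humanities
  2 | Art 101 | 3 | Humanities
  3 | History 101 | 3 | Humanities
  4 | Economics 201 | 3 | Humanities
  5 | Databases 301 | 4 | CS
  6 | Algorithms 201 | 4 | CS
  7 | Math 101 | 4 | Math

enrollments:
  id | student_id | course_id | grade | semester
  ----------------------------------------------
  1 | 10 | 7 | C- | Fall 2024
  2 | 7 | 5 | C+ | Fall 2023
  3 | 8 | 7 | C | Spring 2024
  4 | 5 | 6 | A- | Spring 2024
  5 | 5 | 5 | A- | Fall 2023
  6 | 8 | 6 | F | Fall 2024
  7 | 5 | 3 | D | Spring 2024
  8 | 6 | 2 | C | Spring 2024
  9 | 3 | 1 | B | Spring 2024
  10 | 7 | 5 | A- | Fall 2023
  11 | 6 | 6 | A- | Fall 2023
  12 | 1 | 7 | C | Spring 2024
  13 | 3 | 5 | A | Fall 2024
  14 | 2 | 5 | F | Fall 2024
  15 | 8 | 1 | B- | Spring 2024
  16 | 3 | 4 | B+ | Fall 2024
SELECT name, gpa FROM students WHERE gpa > 3.26

Execution result:
name | gpa
Jack Johnson | 3.75
Alice Garcia | 3.29
Mia Davis | 3.67
Eve Martinez | 3.51
David Jones | 3.33
Carol Martinez | 3.86
Carol Wilson | 3.38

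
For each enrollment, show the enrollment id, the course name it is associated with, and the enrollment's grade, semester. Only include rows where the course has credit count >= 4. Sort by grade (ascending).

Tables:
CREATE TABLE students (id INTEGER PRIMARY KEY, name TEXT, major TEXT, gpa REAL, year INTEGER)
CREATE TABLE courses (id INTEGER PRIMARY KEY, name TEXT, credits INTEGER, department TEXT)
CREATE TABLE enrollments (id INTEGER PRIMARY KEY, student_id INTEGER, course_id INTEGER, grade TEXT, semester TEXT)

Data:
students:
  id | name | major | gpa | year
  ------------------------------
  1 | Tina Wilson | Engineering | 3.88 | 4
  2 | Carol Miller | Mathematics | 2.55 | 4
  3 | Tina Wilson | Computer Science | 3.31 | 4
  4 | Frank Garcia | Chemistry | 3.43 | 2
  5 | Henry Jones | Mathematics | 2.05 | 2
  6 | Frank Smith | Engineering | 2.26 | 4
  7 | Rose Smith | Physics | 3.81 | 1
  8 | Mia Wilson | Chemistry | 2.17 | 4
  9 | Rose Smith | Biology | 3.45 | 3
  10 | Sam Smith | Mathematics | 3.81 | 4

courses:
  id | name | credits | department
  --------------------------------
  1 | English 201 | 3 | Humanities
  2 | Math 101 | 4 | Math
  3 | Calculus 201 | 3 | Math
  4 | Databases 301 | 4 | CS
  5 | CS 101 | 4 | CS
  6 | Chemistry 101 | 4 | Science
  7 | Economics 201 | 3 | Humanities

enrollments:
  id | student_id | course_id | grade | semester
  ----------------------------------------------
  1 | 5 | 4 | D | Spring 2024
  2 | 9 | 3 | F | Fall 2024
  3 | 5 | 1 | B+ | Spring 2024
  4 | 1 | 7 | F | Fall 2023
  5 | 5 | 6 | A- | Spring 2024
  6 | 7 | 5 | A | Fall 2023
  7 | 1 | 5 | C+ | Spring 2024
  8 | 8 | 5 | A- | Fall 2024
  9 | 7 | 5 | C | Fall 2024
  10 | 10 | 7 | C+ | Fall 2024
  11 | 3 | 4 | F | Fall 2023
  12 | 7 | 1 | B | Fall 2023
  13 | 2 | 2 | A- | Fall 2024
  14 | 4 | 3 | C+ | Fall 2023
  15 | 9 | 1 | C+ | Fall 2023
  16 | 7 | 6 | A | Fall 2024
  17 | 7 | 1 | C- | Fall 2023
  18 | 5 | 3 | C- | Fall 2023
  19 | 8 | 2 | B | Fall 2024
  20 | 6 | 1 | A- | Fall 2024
SELECT c.id, p.name AS course, c.grade, c.semester FROM enrollments c JOIN courses p ON c.course_id = p.id WHERE p.credits >= 4 ORDER BY c.grade ASC

Execution result:
id | course | grade | semester
6 | CS 101 | A | Fall 2023
16 | Chemistry 101 | A | Fall 2024
5 | Chemistry 101 | A- | Spring 2024
8 | CS 101 | A- | Fall 2024
13 | Math 101 | A- | Fall 2024
19 | Math 101 | B | Fall 2024
9 | CS 101 | C | Fall 2024
7 | CS 101 | C+ | Spring 2024
1 | Databases 301 | D | Spring 2024
11 | Databases 301 | F | Fall 2023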